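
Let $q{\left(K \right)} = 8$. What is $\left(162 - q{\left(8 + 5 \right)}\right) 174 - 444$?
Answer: $26352$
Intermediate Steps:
$\left(162 - q{\left(8 + 5 \right)}\right) 174 - 444 = \left(162 - 8\right) 174 - 444 = 154 \cdot 174 - 444 = 26796 - 444 = 26352$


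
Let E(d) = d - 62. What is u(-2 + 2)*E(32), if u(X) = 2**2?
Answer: -120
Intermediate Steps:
u(X) = 4
E(d) = -62 + d
u(-2 + 2)*E(32) = 4*(-62 + 32) = 4*(-30) = -120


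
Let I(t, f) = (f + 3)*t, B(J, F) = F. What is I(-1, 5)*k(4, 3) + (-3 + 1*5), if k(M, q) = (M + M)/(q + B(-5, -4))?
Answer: 66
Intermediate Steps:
k(M, q) = 2*M/(-4 + q) (k(M, q) = (M + M)/(q - 4) = (2*M)/(-4 + q) = 2*M/(-4 + q))
I(t, f) = t*(3 + f) (I(t, f) = (3 + f)*t = t*(3 + f))
I(-1, 5)*k(4, 3) + (-3 + 1*5) = (-(3 + 5))*(2*4/(-4 + 3)) + (-3 + 1*5) = (-1*8)*(2*4/(-1)) + (-3 + 5) = -16*4*(-1) + 2 = -8*(-8) + 2 = 64 + 2 = 66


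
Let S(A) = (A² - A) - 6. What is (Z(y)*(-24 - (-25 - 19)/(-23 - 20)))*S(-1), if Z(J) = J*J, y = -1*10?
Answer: 430400/43 ≈ 10009.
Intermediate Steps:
y = -10
Z(J) = J²
S(A) = -6 + A² - A
(Z(y)*(-24 - (-25 - 19)/(-23 - 20)))*S(-1) = ((-10)²*(-24 - (-25 - 19)/(-23 - 20)))*(-6 + (-1)² - 1*(-1)) = (100*(-24 - (-44)/(-43)))*(-6 + 1 + 1) = (100*(-24 - (-44)*(-1)/43))*(-4) = (100*(-24 - 1*44/43))*(-4) = (100*(-24 - 44/43))*(-4) = (100*(-1076/43))*(-4) = -107600/43*(-4) = 430400/43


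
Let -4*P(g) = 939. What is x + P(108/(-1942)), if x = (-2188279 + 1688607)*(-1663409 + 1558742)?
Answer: 209196675957/4 ≈ 5.2299e+10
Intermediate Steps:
P(g) = -939/4 (P(g) = -¼*939 = -939/4)
x = 52299169224 (x = -499672*(-104667) = 52299169224)
x + P(108/(-1942)) = 52299169224 - 939/4 = 209196675957/4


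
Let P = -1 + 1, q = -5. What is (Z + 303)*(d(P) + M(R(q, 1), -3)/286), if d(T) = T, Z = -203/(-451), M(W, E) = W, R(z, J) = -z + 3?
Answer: 547424/64493 ≈ 8.4881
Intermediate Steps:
R(z, J) = 3 - z
P = 0
Z = 203/451 (Z = -203*(-1/451) = 203/451 ≈ 0.45011)
(Z + 303)*(d(P) + M(R(q, 1), -3)/286) = (203/451 + 303)*(0 + (3 - 1*(-5))/286) = 136856*(0 + (3 + 5)*(1/286))/451 = 136856*(0 + 8*(1/286))/451 = 136856*(0 + 4/143)/451 = (136856/451)*(4/143) = 547424/64493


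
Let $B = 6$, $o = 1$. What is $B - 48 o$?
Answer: $-42$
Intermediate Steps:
$B - 48 o = 6 - 48 = -42$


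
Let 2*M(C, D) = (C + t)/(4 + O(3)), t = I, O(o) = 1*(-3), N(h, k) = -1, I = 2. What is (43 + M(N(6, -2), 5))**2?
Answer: 7569/4 ≈ 1892.3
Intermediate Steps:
O(o) = -3
t = 2
M(C, D) = 1 + C/2 (M(C, D) = ((C + 2)/(4 - 3))/2 = ((2 + C)/1)/2 = ((2 + C)*1)/2 = (2 + C)/2 = 1 + C/2)
(43 + M(N(6, -2), 5))**2 = (43 + (1 + (1/2)*(-1)))**2 = (43 + (1 - 1/2))**2 = (43 + 1/2)**2 = (87/2)**2 = 7569/4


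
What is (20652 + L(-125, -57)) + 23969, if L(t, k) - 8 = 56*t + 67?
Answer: 37696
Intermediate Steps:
L(t, k) = 75 + 56*t (L(t, k) = 8 + (56*t + 67) = 8 + (67 + 56*t) = 75 + 56*t)
(20652 + L(-125, -57)) + 23969 = (20652 + (75 + 56*(-125))) + 23969 = (20652 + (75 - 7000)) + 23969 = (20652 - 6925) + 23969 = 13727 + 23969 = 37696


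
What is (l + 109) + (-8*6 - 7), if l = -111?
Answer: -57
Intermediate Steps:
(l + 109) + (-8*6 - 7) = (-111 + 109) + (-8*6 - 7) = -2 + (-48 - 7) = -2 - 55 = -57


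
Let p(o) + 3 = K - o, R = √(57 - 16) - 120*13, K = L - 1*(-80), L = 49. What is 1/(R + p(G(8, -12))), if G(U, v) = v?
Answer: -1422/2022043 - √41/2022043 ≈ -0.00070642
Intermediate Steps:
K = 129 (K = 49 - 1*(-80) = 49 + 80 = 129)
R = -1560 + √41 (R = √41 - 1560 = -1560 + √41 ≈ -1553.6)
p(o) = 126 - o (p(o) = -3 + (129 - o) = 126 - o)
1/(R + p(G(8, -12))) = 1/((-1560 + √41) + (126 - 1*(-12))) = 1/((-1560 + √41) + (126 + 12)) = 1/((-1560 + √41) + 138) = 1/(-1422 + √41)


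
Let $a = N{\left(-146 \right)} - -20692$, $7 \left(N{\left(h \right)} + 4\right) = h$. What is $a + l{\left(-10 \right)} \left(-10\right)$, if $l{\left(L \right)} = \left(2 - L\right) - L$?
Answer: $\frac{143130}{7} \approx 20447.0$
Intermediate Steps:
$N{\left(h \right)} = -4 + \frac{h}{7}$
$l{\left(L \right)} = 2 - 2 L$
$a = \frac{144670}{7}$ ($a = \left(-4 + \frac{1}{7} \left(-146\right)\right) - -20692 = \left(-4 - \frac{146}{7}\right) + 20692 = - \frac{174}{7} + 20692 = \frac{144670}{7} \approx 20667.0$)
$a + l{\left(-10 \right)} \left(-10\right) = \frac{144670}{7} + \left(2 - -20\right) \left(-10\right) = \frac{144670}{7} + \left(2 + 20\right) \left(-10\right) = \frac{144670}{7} + 22 \left(-10\right) = \frac{144670}{7} - 220 = \frac{143130}{7}$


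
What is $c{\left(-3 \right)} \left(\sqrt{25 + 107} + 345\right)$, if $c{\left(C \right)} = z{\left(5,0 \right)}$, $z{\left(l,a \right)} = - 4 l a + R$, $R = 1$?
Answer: $345 + 2 \sqrt{33} \approx 356.49$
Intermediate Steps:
$z{\left(l,a \right)} = 1 - 4 a l$ ($z{\left(l,a \right)} = - 4 l a + 1 = - 4 a l + 1 = 1 - 4 a l$)
$c{\left(C \right)} = 1$ ($c{\left(C \right)} = 1 - 0 \cdot 5 = 1 + 0 = 1$)
$c{\left(-3 \right)} \left(\sqrt{25 + 107} + 345\right) = 1 \left(\sqrt{25 + 107} + 345\right) = 1 \left(\sqrt{132} + 345\right) = 1 \left(2 \sqrt{33} + 345\right) = 1 \left(345 + 2 \sqrt{33}\right) = 345 + 2 \sqrt{33}$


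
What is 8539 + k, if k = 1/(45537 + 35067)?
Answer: 688277557/80604 ≈ 8539.0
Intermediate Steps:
k = 1/80604 ≈ 1.2406e-5
8539 + k = 8539 + 1/80604 = 688277557/80604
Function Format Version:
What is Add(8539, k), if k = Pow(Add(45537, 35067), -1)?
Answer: Rational(688277557, 80604) ≈ 8539.0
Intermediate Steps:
k = Rational(1, 80604) (k = Pow(80604, -1) = Rational(1, 80604) ≈ 1.2406e-5)
Add(8539, k) = Add(8539, Rational(1, 80604)) = Rational(688277557, 80604)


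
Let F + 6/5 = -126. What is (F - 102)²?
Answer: 1313316/25 ≈ 52533.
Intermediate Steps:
F = -636/5 (F = -6/5 - 126 = -636/5 ≈ -127.20)
(F - 102)² = (-636/5 - 102)² = (-1146/5)² = 1313316/25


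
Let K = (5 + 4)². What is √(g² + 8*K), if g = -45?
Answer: 9*√33 ≈ 51.701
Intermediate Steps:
K = 81 (K = 9² = 81)
√(g² + 8*K) = √((-45)² + 8*81) = √(2025 + 648) = √2673 = 9*√33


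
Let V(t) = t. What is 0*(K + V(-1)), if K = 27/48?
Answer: 0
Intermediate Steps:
K = 9/16 (K = 27*(1/48) = 9/16 ≈ 0.56250)
0*(K + V(-1)) = 0*(9/16 - 1) = 0*(-7/16) = 0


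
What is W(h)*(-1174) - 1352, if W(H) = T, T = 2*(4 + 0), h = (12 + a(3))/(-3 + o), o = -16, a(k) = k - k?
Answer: -10744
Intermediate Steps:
a(k) = 0
h = -12/19 (h = (12 + 0)/(-3 - 16) = 12/(-19) = 12*(-1/19) = -12/19 ≈ -0.63158)
T = 8 (T = 2*4 = 8)
W(H) = 8
W(h)*(-1174) - 1352 = 8*(-1174) - 1352 = -9392 - 1352 = -10744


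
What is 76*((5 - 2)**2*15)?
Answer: 10260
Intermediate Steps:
76*((5 - 2)**2*15) = 76*(3**2*15) = 76*(9*15) = 76*135 = 10260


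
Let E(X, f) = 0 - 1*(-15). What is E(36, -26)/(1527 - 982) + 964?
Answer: 105079/109 ≈ 964.03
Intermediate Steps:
E(X, f) = 15 (E(X, f) = 0 + 15 = 15)
E(36, -26)/(1527 - 982) + 964 = 15/(1527 - 982) + 964 = 15/545 + 964 = 15*(1/545) + 964 = 3/109 + 964 = 105079/109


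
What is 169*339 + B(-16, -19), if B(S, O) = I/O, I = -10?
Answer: 1088539/19 ≈ 57292.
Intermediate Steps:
B(S, O) = -10/O
169*339 + B(-16, -19) = 169*339 - 10/(-19) = 57291 - 10*(-1/19) = 57291 + 10/19 = 1088539/19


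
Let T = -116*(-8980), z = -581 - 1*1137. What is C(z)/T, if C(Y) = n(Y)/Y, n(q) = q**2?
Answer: -859/520840 ≈ -0.0016493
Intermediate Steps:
z = -1718 (z = -581 - 1137 = -1718)
T = 1041680
C(Y) = Y (C(Y) = Y**2/Y = Y)
C(z)/T = -1718/1041680 = -1718*1/1041680 = -859/520840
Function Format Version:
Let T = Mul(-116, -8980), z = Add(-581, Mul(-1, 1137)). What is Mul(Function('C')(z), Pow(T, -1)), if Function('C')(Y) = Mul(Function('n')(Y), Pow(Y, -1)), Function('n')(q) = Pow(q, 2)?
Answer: Rational(-859, 520840) ≈ -0.0016493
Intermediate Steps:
z = -1718 (z = Add(-581, -1137) = -1718)
T = 1041680
Function('C')(Y) = Y (Function('C')(Y) = Mul(Pow(Y, 2), Pow(Y, -1)) = Y)
Mul(Function('C')(z), Pow(T, -1)) = Mul(-1718, Pow(1041680, -1)) = Mul(-1718, Rational(1, 1041680)) = Rational(-859, 520840)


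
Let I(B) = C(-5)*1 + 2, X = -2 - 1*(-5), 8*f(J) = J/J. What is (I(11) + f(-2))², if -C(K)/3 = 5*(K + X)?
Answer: 66049/64 ≈ 1032.0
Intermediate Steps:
f(J) = ⅛ (f(J) = (J/J)/8 = (⅛)*1 = ⅛)
X = 3 (X = -2 + 5 = 3)
C(K) = -45 - 15*K (C(K) = -15*(K + 3) = -15*(3 + K) = -3*(15 + 5*K) = -45 - 15*K)
I(B) = 32 (I(B) = (-45 - 15*(-5))*1 + 2 = (-45 + 75)*1 + 2 = 30*1 + 2 = 30 + 2 = 32)
(I(11) + f(-2))² = (32 + ⅛)² = (257/8)² = 66049/64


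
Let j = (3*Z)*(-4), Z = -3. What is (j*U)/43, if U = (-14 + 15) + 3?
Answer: 144/43 ≈ 3.3488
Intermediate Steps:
U = 4 (U = 1 + 3 = 4)
j = 36 (j = (3*(-3))*(-4) = -9*(-4) = 36)
(j*U)/43 = (36*4)/43 = 144*(1/43) = 144/43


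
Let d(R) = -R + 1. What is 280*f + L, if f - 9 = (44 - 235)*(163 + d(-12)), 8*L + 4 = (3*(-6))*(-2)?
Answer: -9409956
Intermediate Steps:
L = 4 (L = -½ + ((3*(-6))*(-2))/8 = -½ + (-18*(-2))/8 = -½ + (⅛)*36 = -½ + 9/2 = 4)
d(R) = 1 - R
f = -33607 (f = 9 + (44 - 235)*(163 + (1 - 1*(-12))) = 9 - 191*(163 + (1 + 12)) = 9 - 191*(163 + 13) = 9 - 191*176 = 9 - 33616 = -33607)
280*f + L = 280*(-33607) + 4 = -9409960 + 4 = -9409956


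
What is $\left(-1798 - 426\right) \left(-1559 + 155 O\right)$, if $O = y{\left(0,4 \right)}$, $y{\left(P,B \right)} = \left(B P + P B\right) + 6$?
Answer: $1398896$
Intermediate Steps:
$y{\left(P,B \right)} = 6 + 2 B P$ ($y{\left(P,B \right)} = \left(B P + B P\right) + 6 = 2 B P + 6 = 6 + 2 B P$)
$O = 6$ ($O = 6 + 2 \cdot 4 \cdot 0 = 6 + 0 = 6$)
$\left(-1798 - 426\right) \left(-1559 + 155 O\right) = \left(-1798 - 426\right) \left(-1559 + 155 \cdot 6\right) = - 2224 \left(-1559 + 930\right) = \left(-2224\right) \left(-629\right) = 1398896$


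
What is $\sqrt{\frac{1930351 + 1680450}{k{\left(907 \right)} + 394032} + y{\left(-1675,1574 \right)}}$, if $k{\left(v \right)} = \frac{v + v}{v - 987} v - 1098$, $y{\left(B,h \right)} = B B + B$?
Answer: $\frac{\sqrt{622065232481659148390}}{14894711} \approx 1674.5$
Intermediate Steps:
$y{\left(B,h \right)} = B + B^{2}$ ($y{\left(B,h \right)} = B^{2} + B = B + B^{2}$)
$k{\left(v \right)} = -1098 + \frac{2 v^{2}}{-987 + v}$ ($k{\left(v \right)} = \frac{2 v}{-987 + v} v - 1098 = \frac{2 v^{2}}{-987 + v} - 1098 = -1098 + \frac{2 v^{2}}{-987 + v}$)
$\sqrt{\frac{1930351 + 1680450}{k{\left(907 \right)} + 394032} + y{\left(-1675,1574 \right)}} = \sqrt{\frac{1930351 + 1680450}{\frac{2 \left(541863 + 907^{2} - 497943\right)}{-987 + 907} + 394032} - 1675 \left(1 - 1675\right)} = \sqrt{\frac{3610801}{\frac{2 \left(541863 + 822649 - 497943\right)}{-80} + 394032} - -2803950} = \sqrt{\frac{3610801}{2 \left(- \frac{1}{80}\right) 866569 + 394032} + 2803950} = \sqrt{\frac{3610801}{- \frac{866569}{40} + 394032} + 2803950} = \sqrt{\frac{3610801}{\frac{14894711}{40}} + 2803950} = \sqrt{3610801 \cdot \frac{40}{14894711} + 2803950} = \sqrt{\frac{144432040}{14894711} + 2803950} = \sqrt{\frac{41764169340490}{14894711}} = \frac{\sqrt{622065232481659148390}}{14894711}$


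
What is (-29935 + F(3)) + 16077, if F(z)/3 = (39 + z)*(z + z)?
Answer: -13102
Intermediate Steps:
F(z) = 6*z*(39 + z) (F(z) = 3*((39 + z)*(z + z)) = 3*((39 + z)*(2*z)) = 3*(2*z*(39 + z)) = 6*z*(39 + z))
(-29935 + F(3)) + 16077 = (-29935 + 6*3*(39 + 3)) + 16077 = (-29935 + 6*3*42) + 16077 = (-29935 + 756) + 16077 = -29179 + 16077 = -13102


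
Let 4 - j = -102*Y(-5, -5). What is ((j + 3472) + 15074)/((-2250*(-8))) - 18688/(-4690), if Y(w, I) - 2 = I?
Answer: 10548709/2110500 ≈ 4.9982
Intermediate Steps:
Y(w, I) = 2 + I
j = -302 (j = 4 - (-102)*(2 - 5) = 4 - (-102)*(-3) = 4 - 1*306 = 4 - 306 = -302)
((j + 3472) + 15074)/((-2250*(-8))) - 18688/(-4690) = ((-302 + 3472) + 15074)/((-2250*(-8))) - 18688/(-4690) = (3170 + 15074)/18000 - 18688*(-1/4690) = 18244*(1/18000) + 9344/2345 = 4561/4500 + 9344/2345 = 10548709/2110500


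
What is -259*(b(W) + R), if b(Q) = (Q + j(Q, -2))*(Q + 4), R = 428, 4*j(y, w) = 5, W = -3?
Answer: -441595/4 ≈ -1.1040e+5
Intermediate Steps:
j(y, w) = 5/4 (j(y, w) = (¼)*5 = 5/4)
b(Q) = (4 + Q)*(5/4 + Q) (b(Q) = (Q + 5/4)*(Q + 4) = (5/4 + Q)*(4 + Q) = (4 + Q)*(5/4 + Q))
-259*(b(W) + R) = -259*((5 + (-3)² + (21/4)*(-3)) + 428) = -259*((5 + 9 - 63/4) + 428) = -259*(-7/4 + 428) = -259*1705/4 = -441595/4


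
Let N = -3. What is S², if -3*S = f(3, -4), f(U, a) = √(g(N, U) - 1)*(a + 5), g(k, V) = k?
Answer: -4/9 ≈ -0.44444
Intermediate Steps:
f(U, a) = 2*I*(5 + a) (f(U, a) = √(-3 - 1)*(a + 5) = √(-4)*(5 + a) = (2*I)*(5 + a) = 2*I*(5 + a))
S = -2*I/3 (S = -2*I*(5 - 4)/3 = -2*I/3 ≈ -0.66667*I)
S² = (-2*I/3)² = -4/9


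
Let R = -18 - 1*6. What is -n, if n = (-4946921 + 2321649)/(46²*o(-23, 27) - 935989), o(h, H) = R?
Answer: -2625272/986773 ≈ -2.6605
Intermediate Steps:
R = -24 (R = -18 - 6 = -24)
o(h, H) = -24
n = 2625272/986773 (n = (-4946921 + 2321649)/(46²*(-24) - 935989) = -2625272/(2116*(-24) - 935989) = -2625272/(-50784 - 935989) = -2625272/(-986773) = -2625272*(-1/986773) = 2625272/986773 ≈ 2.6605)
-n = -1*2625272/986773 = -2625272/986773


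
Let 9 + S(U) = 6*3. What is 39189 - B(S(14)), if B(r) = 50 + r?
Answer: 39130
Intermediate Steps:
S(U) = 9 (S(U) = -9 + 6*3 = -9 + 18 = 9)
39189 - B(S(14)) = 39189 - (50 + 9) = 39189 - 1*59 = 39189 - 59 = 39130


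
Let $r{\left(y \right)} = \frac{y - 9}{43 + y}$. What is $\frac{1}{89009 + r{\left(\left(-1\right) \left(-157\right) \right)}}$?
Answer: $\frac{50}{4450487} \approx 1.1235 \cdot 10^{-5}$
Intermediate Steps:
$r{\left(y \right)} = \frac{-9 + y}{43 + y}$
$\frac{1}{89009 + r{\left(\left(-1\right) \left(-157\right) \right)}} = \frac{1}{89009 + \frac{-9 - -157}{43 - -157}} = \frac{1}{89009 + \frac{-9 + 157}{43 + 157}} = \frac{1}{89009 + \frac{1}{200} \cdot 148} = \frac{1}{89009 + \frac{37}{50}} = \frac{1}{\frac{4450487}{50}} = \frac{50}{4450487}$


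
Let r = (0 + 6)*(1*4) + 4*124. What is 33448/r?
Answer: 4181/65 ≈ 64.323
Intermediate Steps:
r = 520 (r = 6*4 + 496 = 24 + 496 = 520)
33448/r = 33448/520 = 33448*(1/520) = 4181/65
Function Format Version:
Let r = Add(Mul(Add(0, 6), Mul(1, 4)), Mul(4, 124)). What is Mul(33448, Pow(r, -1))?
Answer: Rational(4181, 65) ≈ 64.323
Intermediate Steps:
r = 520 (r = Add(Mul(6, 4), 496) = Add(24, 496) = 520)
Mul(33448, Pow(r, -1)) = Mul(33448, Pow(520, -1)) = Mul(33448, Rational(1, 520)) = Rational(4181, 65)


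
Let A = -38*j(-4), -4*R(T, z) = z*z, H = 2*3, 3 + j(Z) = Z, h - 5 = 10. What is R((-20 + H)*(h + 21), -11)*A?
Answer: -16093/2 ≈ -8046.5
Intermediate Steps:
h = 15 (h = 5 + 10 = 15)
j(Z) = -3 + Z
H = 6
R(T, z) = -z**2/4 (R(T, z) = -z*z/4 = -z**2/4)
A = 266 (A = -38*(-3 - 4) = -38*(-7) = 266)
R((-20 + H)*(h + 21), -11)*A = -1/4*(-11)**2*266 = -1/4*121*266 = -121/4*266 = -16093/2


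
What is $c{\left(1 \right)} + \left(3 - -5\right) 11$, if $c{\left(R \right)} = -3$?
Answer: $85$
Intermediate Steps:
$c{\left(1 \right)} + \left(3 - -5\right) 11 = -3 + \left(3 - -5\right) 11 = -3 + \left(3 + 5\right) 11 = -3 + 8 \cdot 11 = -3 + 88 = 85$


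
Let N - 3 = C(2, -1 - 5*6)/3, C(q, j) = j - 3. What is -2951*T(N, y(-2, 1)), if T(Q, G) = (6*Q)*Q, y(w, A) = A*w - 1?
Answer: -3688750/3 ≈ -1.2296e+6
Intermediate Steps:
C(q, j) = -3 + j
y(w, A) = -1 + A*w
N = -25/3 (N = 3 + (-3 + (-1 - 5*6))/3 = 3 + (-3 + (-1 - 30))*(⅓) = 3 + (-3 - 31)*(⅓) = 3 - 34*⅓ = 3 - 34/3 = -25/3 ≈ -8.3333)
T(Q, G) = 6*Q²
-2951*T(N, y(-2, 1)) = -17706*(-25/3)² = -17706*625/9 = -2951*1250/3 = -3688750/3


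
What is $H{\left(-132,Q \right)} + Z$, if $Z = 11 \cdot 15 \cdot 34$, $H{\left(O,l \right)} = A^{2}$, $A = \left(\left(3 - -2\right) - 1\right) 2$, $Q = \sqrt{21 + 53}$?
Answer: $5674$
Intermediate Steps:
$Q = \sqrt{74} \approx 8.6023$
$A = 8$ ($A = \left(\left(3 + 2\right) - 1\right) 2 = \left(5 - 1\right) 2 = 4 \cdot 2 = 8$)
$H{\left(O,l \right)} = 64$ ($H{\left(O,l \right)} = 8^{2} = 64$)
$Z = 5610$ ($Z = 165 \cdot 34 = 5610$)
$H{\left(-132,Q \right)} + Z = 64 + 5610 = 5674$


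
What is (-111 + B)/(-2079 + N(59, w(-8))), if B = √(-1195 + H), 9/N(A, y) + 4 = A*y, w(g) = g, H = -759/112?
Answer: 17612/329871 - 17*I*√942193/989613 ≈ 0.053391 - 0.016675*I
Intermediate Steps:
H = -759/112 (H = -759*1/112 = -759/112 ≈ -6.7768)
N(A, y) = 9/(-4 + A*y)
B = I*√942193/28 (B = √(-1195 - 759/112) = √(-134599/112) = I*√942193/28 ≈ 34.667*I)
(-111 + B)/(-2079 + N(59, w(-8))) = (-111 + I*√942193/28)/(-2079 + 9/(-4 + 59*(-8))) = (-111 + I*√942193/28)/(-2079 + 9/(-4 - 472)) = (-111 + I*√942193/28)/(-2079 + 9/(-476)) = (-111 + I*√942193/28)/(-2079 + 9*(-1/476)) = (-111 + I*√942193/28)/(-2079 - 9/476) = (-111 + I*√942193/28)/(-989613/476) = (-111 + I*√942193/28)*(-476/989613) = 17612/329871 - 17*I*√942193/989613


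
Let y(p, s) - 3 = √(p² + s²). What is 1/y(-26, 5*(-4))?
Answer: -3/1067 + 2*√269/1067 ≈ 0.027931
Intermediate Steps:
y(p, s) = 3 + √(p² + s²)
1/y(-26, 5*(-4)) = 1/(3 + √((-26)² + (5*(-4))²)) = 1/(3 + √(676 + (-20)²)) = 1/(3 + √(676 + 400)) = 1/(3 + √1076) = 1/(3 + 2*√269)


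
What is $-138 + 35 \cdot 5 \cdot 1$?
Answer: $37$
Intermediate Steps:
$-138 + 35 \cdot 5 \cdot 1 = -138 + 35 \cdot 5 = -138 + 175 = 37$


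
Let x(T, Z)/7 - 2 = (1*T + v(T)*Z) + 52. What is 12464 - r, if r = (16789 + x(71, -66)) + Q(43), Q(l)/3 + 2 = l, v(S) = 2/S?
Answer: -377009/71 ≈ -5310.0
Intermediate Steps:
Q(l) = -6 + 3*l
x(T, Z) = 378 + 7*T + 14*Z/T (x(T, Z) = 14 + 7*((1*T + (2/T)*Z) + 52) = 14 + 7*((T + 2*Z/T) + 52) = 14 + 7*(52 + T + 2*Z/T) = 14 + (364 + 7*T + 14*Z/T) = 378 + 7*T + 14*Z/T)
r = 1261953/71 (r = (16789 + (378 + 7*71 + 14*(-66)/71)) + (-6 + 3*43) = (16789 + (378 + 497 + 14*(-66)*(1/71))) + (-6 + 129) = (16789 + (378 + 497 - 924/71)) + 123 = (16789 + 61201/71) + 123 = 1253220/71 + 123 = 1261953/71 ≈ 17774.)
12464 - r = 12464 - 1*1261953/71 = 12464 - 1261953/71 = -377009/71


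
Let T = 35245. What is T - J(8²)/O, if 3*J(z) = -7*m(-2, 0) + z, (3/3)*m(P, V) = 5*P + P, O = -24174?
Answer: 1278019019/36261 ≈ 35245.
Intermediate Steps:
m(P, V) = 6*P (m(P, V) = 5*P + P = 6*P)
J(z) = 28 + z/3 (J(z) = (-42*(-2) + z)/3 = (-7*(-12) + z)/3 = (84 + z)/3 = 28 + z/3)
T - J(8²)/O = 35245 - (28 + (⅓)*8²)/(-24174) = 35245 - (28 + (⅓)*64)*(-1)/24174 = 35245 - (28 + 64/3)*(-1)/24174 = 35245 - 148*(-1)/(3*24174) = 35245 - 1*(-74/36261) = 35245 + 74/36261 = 1278019019/36261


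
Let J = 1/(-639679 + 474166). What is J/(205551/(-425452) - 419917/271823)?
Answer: 115647638996/38817435670603941 ≈ 2.9793e-6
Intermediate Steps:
J = -1/165513 (J = 1/(-165513) = -1/165513 ≈ -6.0418e-6)
J/(205551/(-425452) - 419917/271823) = -1/(165513*(205551/(-425452) - 419917/271823)) = -1/(165513*(205551*(-1/425452) - 419917*1/271823)) = -1/(165513*(-205551/425452 - 419917/271823)) = -1/(165513*(-234528016957/115647638996)) = -1/165513*(-115647638996/234528016957) = 115647638996/38817435670603941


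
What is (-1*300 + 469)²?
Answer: 28561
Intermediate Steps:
(-1*300 + 469)² = (-300 + 469)² = 169² = 28561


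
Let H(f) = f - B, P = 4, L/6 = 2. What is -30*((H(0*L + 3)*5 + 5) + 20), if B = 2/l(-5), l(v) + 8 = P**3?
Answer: -16725/14 ≈ -1194.6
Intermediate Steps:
L = 12 (L = 6*2 = 12)
l(v) = 56 (l(v) = -8 + 4**3 = -8 + 64 = 56)
B = 1/28 (B = 2/56 = 2*(1/56) = 1/28 ≈ 0.035714)
H(f) = -1/28 + f (H(f) = f - 1*1/28 = f - 1/28 = -1/28 + f)
-30*((H(0*L + 3)*5 + 5) + 20) = -30*(((-1/28 + (0*12 + 3))*5 + 5) + 20) = -30*(((-1/28 + (0 + 3))*5 + 5) + 20) = -30*(((-1/28 + 3)*5 + 5) + 20) = -30*(((83/28)*5 + 5) + 20) = -30*((415/28 + 5) + 20) = -30*(555/28 + 20) = -30*1115/28 = -16725/14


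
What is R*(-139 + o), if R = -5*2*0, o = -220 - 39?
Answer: 0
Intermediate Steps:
o = -259
R = 0 (R = -10*0 = 0)
R*(-139 + o) = 0*(-139 - 259) = 0*(-398) = 0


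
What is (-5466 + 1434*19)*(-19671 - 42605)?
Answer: -1356371280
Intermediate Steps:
(-5466 + 1434*19)*(-19671 - 42605) = (-5466 + 27246)*(-62276) = 21780*(-62276) = -1356371280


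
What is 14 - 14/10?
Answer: 63/5 ≈ 12.600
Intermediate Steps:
14 - 14/10 = 14 - 14*⅒ = 14 - 7/5 = 63/5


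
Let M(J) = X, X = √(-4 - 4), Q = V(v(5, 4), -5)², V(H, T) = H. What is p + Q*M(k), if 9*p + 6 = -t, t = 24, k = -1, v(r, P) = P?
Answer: -10/3 + 32*I*√2 ≈ -3.3333 + 45.255*I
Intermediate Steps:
Q = 16 (Q = 4² = 16)
X = 2*I*√2 (X = √(-8) = 2*I*√2 ≈ 2.8284*I)
M(J) = 2*I*√2
p = -10/3 (p = -⅔ + (-1*24)/9 = -⅔ + (⅑)*(-24) = -⅔ - 8/3 = -10/3 ≈ -3.3333)
p + Q*M(k) = -10/3 + 16*(2*I*√2) = -10/3 + 32*I*√2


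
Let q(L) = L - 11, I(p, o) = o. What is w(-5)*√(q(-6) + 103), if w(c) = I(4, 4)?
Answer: 4*√86 ≈ 37.094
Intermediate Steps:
q(L) = -11 + L
w(c) = 4
w(-5)*√(q(-6) + 103) = 4*√((-11 - 6) + 103) = 4*√(-17 + 103) = 4*√86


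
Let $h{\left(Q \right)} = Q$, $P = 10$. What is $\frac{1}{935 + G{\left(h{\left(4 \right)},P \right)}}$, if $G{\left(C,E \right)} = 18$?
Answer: $\frac{1}{953} \approx 0.0010493$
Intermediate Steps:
$\frac{1}{935 + G{\left(h{\left(4 \right)},P \right)}} = \frac{1}{935 + 18} = \frac{1}{953}$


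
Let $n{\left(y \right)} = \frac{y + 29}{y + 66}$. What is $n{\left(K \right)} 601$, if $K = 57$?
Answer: $\frac{51686}{123} \approx 420.21$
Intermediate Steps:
$n{\left(y \right)} = \frac{29 + y}{66 + y}$
$n{\left(K \right)} 601 = \frac{29 + 57}{66 + 57} \cdot 601 = \frac{1}{123} \cdot 86 \cdot 601 = \frac{86}{123} \cdot 601 = \frac{51686}{123}$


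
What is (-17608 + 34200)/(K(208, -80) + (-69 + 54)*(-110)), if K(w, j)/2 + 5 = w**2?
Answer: 2074/11021 ≈ 0.18819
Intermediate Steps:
K(w, j) = -10 + 2*w**2
(-17608 + 34200)/(K(208, -80) + (-69 + 54)*(-110)) = (-17608 + 34200)/((-10 + 2*208**2) + (-69 + 54)*(-110)) = 16592/((-10 + 2*43264) - 15*(-110)) = 16592/((-10 + 86528) + 1650) = 16592/(86518 + 1650) = 16592/88168 = 16592*(1/88168) = 2074/11021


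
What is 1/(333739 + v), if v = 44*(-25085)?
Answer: -1/770001 ≈ -1.2987e-6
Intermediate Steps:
v = -1103740
1/(333739 + v) = 1/(333739 - 1103740) = 1/(-770001) = -1/770001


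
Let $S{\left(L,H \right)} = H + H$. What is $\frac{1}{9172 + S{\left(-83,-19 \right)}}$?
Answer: $\frac{1}{9134} \approx 0.00010948$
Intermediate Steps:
$S{\left(L,H \right)} = 2 H$
$\frac{1}{9172 + S{\left(-83,-19 \right)}} = \frac{1}{9172 + 2 \left(-19\right)} = \frac{1}{9172 - 38} = \frac{1}{9134}$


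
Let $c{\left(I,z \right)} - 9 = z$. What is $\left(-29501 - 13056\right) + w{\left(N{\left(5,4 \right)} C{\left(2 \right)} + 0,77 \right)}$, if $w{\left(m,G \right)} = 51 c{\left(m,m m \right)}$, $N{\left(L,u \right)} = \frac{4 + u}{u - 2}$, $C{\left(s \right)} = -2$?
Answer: $-38834$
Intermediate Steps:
$N{\left(L,u \right)} = \frac{4 + u}{-2 + u}$
$c{\left(I,z \right)} = 9 + z$
$w{\left(m,G \right)} = 459 + 51 m^{2}$ ($w{\left(m,G \right)} = 51 \left(9 + m m\right) = 51 \left(9 + m^{2}\right) = 459 + 51 m^{2}$)
$\left(-29501 - 13056\right) + w{\left(N{\left(5,4 \right)} C{\left(2 \right)} + 0,77 \right)} = \left(-29501 - 13056\right) + \left(459 + 51 \left(\frac{4 + 4}{-2 + 4} \left(-2\right) + 0\right)^{2}\right) = -42557 + \left(459 + 51 \left(\frac{1}{2} \cdot 8 \left(-2\right) + 0\right)^{2}\right) = -42557 + \left(459 + 51 \left(4 \left(-2\right) + 0\right)^{2}\right) = -42557 + \left(459 + 51 \left(-8 + 0\right)^{2}\right) = -42557 + \left(459 + 51 \left(-8\right)^{2}\right) = -42557 + \left(459 + 51 \cdot 64\right) = -42557 + \left(459 + 3264\right) = -42557 + 3723 = -38834$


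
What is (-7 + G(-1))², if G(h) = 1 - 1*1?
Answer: 49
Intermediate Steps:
G(h) = 0 (G(h) = 1 - 1 = 0)
(-7 + G(-1))² = (-7 + 0)² = (-7)² = 49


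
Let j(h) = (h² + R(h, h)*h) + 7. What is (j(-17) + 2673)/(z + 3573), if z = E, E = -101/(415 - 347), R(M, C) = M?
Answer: 221544/242863 ≈ 0.91222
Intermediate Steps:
j(h) = 7 + 2*h² (j(h) = (h² + h*h) + 7 = (h² + h²) + 7 = 2*h² + 7 = 7 + 2*h²)
E = -101/68 ≈ -1.4853
z = -101/68 ≈ -1.4853
(j(-17) + 2673)/(z + 3573) = ((7 + 2*(-17)²) + 2673)/(-101/68 + 3573) = ((7 + 2*289) + 2673)/(242863/68) = ((7 + 578) + 2673)*(68/242863) = (585 + 2673)*(68/242863) = 3258*(68/242863) = 221544/242863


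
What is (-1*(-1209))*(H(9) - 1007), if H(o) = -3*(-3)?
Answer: -1206582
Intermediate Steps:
H(o) = 9
(-1*(-1209))*(H(9) - 1007) = (-1*(-1209))*(9 - 1007) = 1209*(-998) = -1206582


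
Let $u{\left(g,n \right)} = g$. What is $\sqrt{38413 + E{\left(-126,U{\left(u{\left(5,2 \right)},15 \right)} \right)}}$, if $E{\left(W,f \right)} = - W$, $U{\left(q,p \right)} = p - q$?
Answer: $\sqrt{38539} \approx 196.31$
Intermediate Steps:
$\sqrt{38413 + E{\left(-126,U{\left(u{\left(5,2 \right)},15 \right)} \right)}} = \sqrt{38413 - -126} = \sqrt{38413 + 126} = \sqrt{38539}$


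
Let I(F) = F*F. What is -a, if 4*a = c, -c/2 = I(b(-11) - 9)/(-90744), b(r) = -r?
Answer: -1/45372 ≈ -2.2040e-5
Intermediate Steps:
I(F) = F**2
c = 1/11343 (c = -2*(-1*(-11) - 9)**2/(-90744) = -2*(11 - 9)**2*(-1)/90744 = -2*2**2*(-1)/90744 = -8*(-1)/90744 = -2*(-1/22686) = 1/11343 ≈ 8.8160e-5)
a = 1/45372 (a = (1/4)*(1/11343) = 1/45372 ≈ 2.2040e-5)
-a = -1*1/45372 = -1/45372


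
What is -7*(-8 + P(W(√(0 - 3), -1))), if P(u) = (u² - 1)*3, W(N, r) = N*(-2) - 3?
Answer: 140 - 252*I*√3 ≈ 140.0 - 436.48*I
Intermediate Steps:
W(N, r) = -3 - 2*N (W(N, r) = -2*N - 3 = -3 - 2*N)
P(u) = -3 + 3*u² (P(u) = (-1 + u²)*3 = -3 + 3*u²)
-7*(-8 + P(W(√(0 - 3), -1))) = -7*(-8 + (-3 + 3*(-3 - 2*√(0 - 3))²)) = -7*(-8 + (-3 + 3*(-3 - 2*I*√3)²)) = -7*(-11 + 3*(-3 - 2*I*√3)²) = 77 - 21*(-3 - 2*I*√3)²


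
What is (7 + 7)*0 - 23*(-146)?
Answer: 3358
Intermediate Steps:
(7 + 7)*0 - 23*(-146) = 14*0 + 3358 = 0 + 3358 = 3358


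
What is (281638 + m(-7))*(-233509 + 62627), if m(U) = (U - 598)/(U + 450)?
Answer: -21320097685578/443 ≈ -4.8127e+10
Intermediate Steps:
m(U) = (-598 + U)/(450 + U)
(281638 + m(-7))*(-233509 + 62627) = (281638 + (-598 - 7)/(450 - 7))*(-233509 + 62627) = (281638 - 605/443)*(-170882) = (124765029/443)*(-170882) = -21320097685578/443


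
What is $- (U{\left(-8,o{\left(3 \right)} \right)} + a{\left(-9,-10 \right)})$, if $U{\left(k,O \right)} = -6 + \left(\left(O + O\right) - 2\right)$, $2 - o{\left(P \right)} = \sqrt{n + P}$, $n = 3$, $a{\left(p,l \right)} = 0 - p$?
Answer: $-5 + 2 \sqrt{6} \approx -0.10102$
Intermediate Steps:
$a{\left(p,l \right)} = - p$
$o{\left(P \right)} = 2 - \sqrt{3 + P}$
$U{\left(k,O \right)} = -8 + 2 O$ ($U{\left(k,O \right)} = -6 + \left(2 O - 2\right) = -6 + \left(-2 + 2 O\right) = -8 + 2 O$)
$- (U{\left(-8,o{\left(3 \right)} \right)} + a{\left(-9,-10 \right)}) = - (\left(-8 + 2 \left(2 - \sqrt{3 + 3}\right)\right) - -9) = - (\left(-8 + 2 \left(2 - \sqrt{6}\right)\right) + 9) = - (\left(-8 + \left(4 - 2 \sqrt{6}\right)\right) + 9) = - (\left(-4 - 2 \sqrt{6}\right) + 9) = - (5 - 2 \sqrt{6}) = -5 + 2 \sqrt{6}$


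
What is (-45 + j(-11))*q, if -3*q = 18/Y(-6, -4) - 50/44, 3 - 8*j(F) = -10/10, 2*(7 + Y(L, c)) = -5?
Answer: -112763/2508 ≈ -44.961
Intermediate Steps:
Y(L, c) = -19/2 (Y(L, c) = -7 + (1/2)*(-5) = -7 - 5/2 = -19/2)
j(F) = 1/2 (j(F) = 3/8 - (-5)/(4*10) = 3/8 - 1/8*(-1) = 3/8 + 1/8 = 1/2)
q = 1267/1254 (q = -(18/(-19/2) - 50/44)/3 = -(18*(-2/19) - 50*1/44)/3 = -(-36/19 - 25/22)/3 = -1/3*(-1267/418) = 1267/1254 ≈ 1.0104)
(-45 + j(-11))*q = (-45 + 1/2)*(1267/1254) = -89/2*1267/1254 = -112763/2508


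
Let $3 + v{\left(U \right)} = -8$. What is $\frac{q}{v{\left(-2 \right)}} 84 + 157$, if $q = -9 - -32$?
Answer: $- \frac{205}{11} \approx -18.636$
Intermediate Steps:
$v{\left(U \right)} = -11$ ($v{\left(U \right)} = -3 - 8 = -11$)
$q = 23$ ($q = -9 + 32 = 23$)
$\frac{q}{v{\left(-2 \right)}} 84 + 157 = \frac{23}{-11} \cdot 84 + 157 = 23 \left(- \frac{1}{11}\right) 84 + 157 = \left(- \frac{23}{11}\right) 84 + 157 = - \frac{1932}{11} + 157 = - \frac{205}{11}$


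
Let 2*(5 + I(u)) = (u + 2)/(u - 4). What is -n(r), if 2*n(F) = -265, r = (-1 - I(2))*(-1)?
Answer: 265/2 ≈ 132.50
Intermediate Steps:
I(u) = -5 + (2 + u)/(2*(-4 + u)) (I(u) = -5 + ((u + 2)/(u - 4))/2 = -5 + ((2 + u)/(-4 + u))/2 = -5 + (2 + u)/(2*(-4 + u)))
r = -5 (r = (-1 - 3*(14 - 3*2)/(2*(-4 + 2)))*(-1) = (-1 - 3*(14 - 6)/(2*(-2)))*(-1) = (-1 - 3*(-1)*8/(2*2))*(-1) = (-1 - 1*(-6))*(-1) = (-1 + 6)*(-1) = 5*(-1) = -5)
n(F) = -265/2 (n(F) = (1/2)*(-265) = -265/2)
-n(r) = -1*(-265/2) = 265/2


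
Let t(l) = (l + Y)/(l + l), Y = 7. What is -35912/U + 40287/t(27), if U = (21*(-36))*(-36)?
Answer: 3700445785/57834 ≈ 63984.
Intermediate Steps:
t(l) = (7 + l)/(2*l) (t(l) = (l + 7)/(l + l) = (7 + l)/((2*l)) = (7 + l)*(1/(2*l)) = (7 + l)/(2*l))
U = 27216 (U = -756*(-36) = 27216)
-35912/U + 40287/t(27) = -35912/27216 + 40287/(((1/2)*(7 + 27)/27)) = -35912*1/27216 + 40287/(((1/2)*(1/27)*34)) = -4489/3402 + 40287/(17/27) = -4489/3402 + 40287*(27/17) = -4489/3402 + 1087749/17 = 3700445785/57834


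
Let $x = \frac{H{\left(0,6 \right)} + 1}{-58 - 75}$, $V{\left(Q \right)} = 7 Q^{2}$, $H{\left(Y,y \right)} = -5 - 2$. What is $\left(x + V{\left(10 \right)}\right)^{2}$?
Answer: $\frac{8668727236}{17689} \approx 4.9006 \cdot 10^{5}$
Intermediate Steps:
$H{\left(Y,y \right)} = -7$
$x = \frac{6}{133}$ ($x = \frac{-7 + 1}{-58 - 75} = - \frac{6}{-133} = \left(-6\right) \left(- \frac{1}{133}\right) = \frac{6}{133} \approx 0.045113$)
$\left(x + V{\left(10 \right)}\right)^{2} = \left(\frac{6}{133} + 7 \cdot 10^{2}\right)^{2} = \left(\frac{6}{133} + 7 \cdot 100\right)^{2} = \left(\frac{6}{133} + 700\right)^{2} = \left(\frac{93106}{133}\right)^{2} = \frac{8668727236}{17689}$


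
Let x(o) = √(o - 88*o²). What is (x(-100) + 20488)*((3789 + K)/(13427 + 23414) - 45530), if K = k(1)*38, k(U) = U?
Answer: -34365893108664/36841 - 16773669030*I*√8801/36841 ≈ -9.3282e+8 - 4.2713e+7*I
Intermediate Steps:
K = 38 (K = 1*38 = 38)
(x(-100) + 20488)*((3789 + K)/(13427 + 23414) - 45530) = (√(-100*(1 - 88*(-100))) + 20488)*((3789 + 38)/(13427 + 23414) - 45530) = (√(-100*(1 + 8800)) + 20488)*(3827/36841 - 45530) = (√(-100*8801) + 20488)*(3827*(1/36841) - 45530) = (√(-880100) + 20488)*(3827/36841 - 45530) = (10*I*√8801 + 20488)*(-1677366903/36841) = (20488 + 10*I*√8801)*(-1677366903/36841) = -34365893108664/36841 - 16773669030*I*√8801/36841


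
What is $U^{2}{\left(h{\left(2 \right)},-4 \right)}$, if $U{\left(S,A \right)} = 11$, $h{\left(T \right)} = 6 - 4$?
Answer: $121$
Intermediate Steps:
$h{\left(T \right)} = 2$
$U^{2}{\left(h{\left(2 \right)},-4 \right)} = 11^{2} = 121$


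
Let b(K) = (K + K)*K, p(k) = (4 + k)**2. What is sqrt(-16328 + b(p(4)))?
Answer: 6*I*sqrt(226) ≈ 90.2*I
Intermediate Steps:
b(K) = 2*K**2 (b(K) = (2*K)*K = 2*K**2)
sqrt(-16328 + b(p(4))) = sqrt(-16328 + 2*((4 + 4)**2)**2) = sqrt(-16328 + 2*(8**2)**2) = sqrt(-16328 + 2*64**2) = sqrt(-16328 + 2*4096) = sqrt(-16328 + 8192) = sqrt(-8136) = 6*I*sqrt(226)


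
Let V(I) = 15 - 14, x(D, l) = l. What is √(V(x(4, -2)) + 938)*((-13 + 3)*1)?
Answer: -10*√939 ≈ -306.43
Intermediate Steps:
V(I) = 1
√(V(x(4, -2)) + 938)*((-13 + 3)*1) = √(1 + 938)*((-13 + 3)*1) = √939*(-10*1) = √939*(-10) = -10*√939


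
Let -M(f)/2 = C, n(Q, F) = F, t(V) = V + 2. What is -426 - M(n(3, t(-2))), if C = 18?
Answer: -390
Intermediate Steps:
t(V) = 2 + V
M(f) = -36 (M(f) = -2*18 = -36)
-426 - M(n(3, t(-2))) = -426 - 1*(-36) = -426 + 36 = -390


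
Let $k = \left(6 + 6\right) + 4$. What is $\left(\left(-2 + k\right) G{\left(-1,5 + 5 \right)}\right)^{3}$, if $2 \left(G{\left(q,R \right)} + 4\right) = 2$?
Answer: $-74088$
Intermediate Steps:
$G{\left(q,R \right)} = -3$ ($G{\left(q,R \right)} = -4 + \frac{1}{2} \cdot 2 = -4 + 1 = -3$)
$k = 16$ ($k = 12 + 4 = 16$)
$\left(\left(-2 + k\right) G{\left(-1,5 + 5 \right)}\right)^{3} = \left(\left(-2 + 16\right) \left(-3\right)\right)^{3} = \left(14 \left(-3\right)\right)^{3} = \left(-42\right)^{3} = -74088$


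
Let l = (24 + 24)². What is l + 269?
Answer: 2573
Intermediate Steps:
l = 2304 (l = 48² = 2304)
l + 269 = 2304 + 269 = 2573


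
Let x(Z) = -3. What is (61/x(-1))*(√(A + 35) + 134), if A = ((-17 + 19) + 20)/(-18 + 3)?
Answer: -8174/3 - 61*√7545/45 ≈ -2842.4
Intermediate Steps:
A = -22/15 (A = (2 + 20)/(-15) = 22*(-1/15) = -22/15 ≈ -1.4667)
(61/x(-1))*(√(A + 35) + 134) = (61/(-3))*(√(-22/15 + 35) + 134) = (61*(-⅓))*(√(503/15) + 134) = -61*(√7545/15 + 134)/3 = -61*(134 + √7545/15)/3 = -8174/3 - 61*√7545/45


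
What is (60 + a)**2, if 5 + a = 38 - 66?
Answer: 729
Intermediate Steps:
a = -33 (a = -5 + (38 - 66) = -5 - 28 = -33)
(60 + a)**2 = (60 - 33)**2 = 27**2 = 729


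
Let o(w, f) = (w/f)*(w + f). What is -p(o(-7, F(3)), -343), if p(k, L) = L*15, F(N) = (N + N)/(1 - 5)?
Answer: 5145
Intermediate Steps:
F(N) = -N/2 (F(N) = (2*N)/(-4) = (2*N)*(-¼) = -N/2)
o(w, f) = w*(f + w)/f (o(w, f) = (w/f)*(f + w) = w*(f + w)/f)
p(k, L) = 15*L
-p(o(-7, F(3)), -343) = -15*(-343) = -1*(-5145) = 5145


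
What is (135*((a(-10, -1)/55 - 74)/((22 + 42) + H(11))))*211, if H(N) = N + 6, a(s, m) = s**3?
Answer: -356590/11 ≈ -32417.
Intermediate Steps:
H(N) = 6 + N
(135*((a(-10, -1)/55 - 74)/((22 + 42) + H(11))))*211 = (135*(((-10)**3/55 - 74)/((22 + 42) + (6 + 11))))*211 = (135*((-1000*1/55 - 74)/(64 + 17)))*211 = (135*((-200/11 - 74)/81))*211 = (135*(-1014/11*1/81))*211 = (135*(-338/297))*211 = -1690/11*211 = -356590/11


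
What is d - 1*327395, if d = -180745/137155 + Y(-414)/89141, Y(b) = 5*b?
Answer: -800558297831724/2445226771 ≈ -3.2740e+5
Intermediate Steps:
d = -3279140179/2445226771 (d = -180745/137155 + (5*(-414))/89141 = -180745*1/137155 - 2070*1/89141 = -36149/27431 - 2070/89141 = -3279140179/2445226771 ≈ -1.3410)
d - 1*327395 = -3279140179/2445226771 - 1*327395 = -3279140179/2445226771 - 327395 = -800558297831724/2445226771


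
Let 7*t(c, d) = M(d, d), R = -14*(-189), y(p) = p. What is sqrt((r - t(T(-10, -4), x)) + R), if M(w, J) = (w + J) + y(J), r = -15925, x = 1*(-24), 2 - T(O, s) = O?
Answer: I*sqrt(650167)/7 ≈ 115.19*I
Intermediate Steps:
T(O, s) = 2 - O
x = -24
R = 2646
M(w, J) = w + 2*J (M(w, J) = (w + J) + J = (J + w) + J = w + 2*J)
t(c, d) = 3*d/7 (t(c, d) = (d + 2*d)/7 = (3*d)/7 = 3*d/7)
sqrt((r - t(T(-10, -4), x)) + R) = sqrt((-15925 - 3*(-24)/7) + 2646) = sqrt((-15925 - 1*(-72/7)) + 2646) = sqrt((-15925 + 72/7) + 2646) = sqrt(-111403/7 + 2646) = sqrt(-92881/7) = I*sqrt(650167)/7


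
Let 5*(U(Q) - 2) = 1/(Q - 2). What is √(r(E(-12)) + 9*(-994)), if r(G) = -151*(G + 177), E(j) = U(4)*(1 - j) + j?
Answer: I*√3798330/10 ≈ 194.89*I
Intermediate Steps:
U(Q) = 2 + 1/(5*(-2 + Q)) (U(Q) = 2 + 1/(5*(Q - 2)) = 2 + 1/(5*(-2 + Q)))
E(j) = 21/10 - 11*j/10 (E(j) = ((-19 + 10*4)/(5*(-2 + 4)))*(1 - j) + j = ((⅕)*(-19 + 40)/2)*(1 - j) + j = ((⅕)*(½)*21)*(1 - j) + j = 21*(1 - j)/10 + j = (21/10 - 21*j/10) + j = 21/10 - 11*j/10)
r(G) = -26727 - 151*G (r(G) = -151*(177 + G) = -26727 - 151*G)
√(r(E(-12)) + 9*(-994)) = √((-26727 - 151*(21/10 - 11/10*(-12))) + 9*(-994)) = √((-26727 - 151*(21/10 + 66/5)) - 8946) = √((-26727 - 151*153/10) - 8946) = √((-26727 - 23103/10) - 8946) = √(-290373/10 - 8946) = √(-379833/10) = I*√3798330/10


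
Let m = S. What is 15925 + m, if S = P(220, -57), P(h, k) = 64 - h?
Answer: 15769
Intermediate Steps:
S = -156 (S = 64 - 1*220 = 64 - 220 = -156)
m = -156
15925 + m = 15925 - 156 = 15769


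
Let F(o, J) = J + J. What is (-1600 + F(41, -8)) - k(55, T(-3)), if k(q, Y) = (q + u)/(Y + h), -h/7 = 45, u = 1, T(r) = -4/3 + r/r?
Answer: -764284/473 ≈ -1615.8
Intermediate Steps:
F(o, J) = 2*J
T(r) = -⅓ (T(r) = -4*⅓ + 1 = -4/3 + 1 = -⅓)
h = -315 (h = -7*45 = -315)
k(q, Y) = (1 + q)/(-315 + Y) (k(q, Y) = (q + 1)/(Y - 315) = (1 + q)/(-315 + Y))
(-1600 + F(41, -8)) - k(55, T(-3)) = (-1600 + 2*(-8)) - (1 + 55)/(-315 - ⅓) = (-1600 - 16) - 56/(-946/3) = -1616 - (-3)*56/946 = -1616 - 1*(-84/473) = -1616 + 84/473 = -764284/473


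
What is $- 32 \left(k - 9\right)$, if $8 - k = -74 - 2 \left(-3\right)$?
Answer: $-2144$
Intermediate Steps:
$k = 76$ ($k = 8 - \left(-74 - 2 \left(-3\right)\right) = 8 - \left(-74 - -6\right) = 8 - \left(-74 + 6\right) = 8 - -68 = 8 + 68 = 76$)
$- 32 \left(k - 9\right) = - 32 \left(76 - 9\right) = \left(-32\right) 67 = -2144$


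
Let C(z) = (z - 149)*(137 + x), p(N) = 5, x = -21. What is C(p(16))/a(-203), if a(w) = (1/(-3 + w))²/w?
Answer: 143896741632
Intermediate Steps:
C(z) = -17284 + 116*z (C(z) = (z - 149)*(137 - 21) = (-149 + z)*116 = -17284 + 116*z)
a(w) = 1/(w*(-3 + w)²) (a(w) = 1/((-3 + w)²*w) = 1/(w*(-3 + w)²))
C(p(16))/a(-203) = (-17284 + 116*5)/((1/((-203)*(-3 - 203)²))) = (-17284 + 580)/((-1/203/(-206)²)) = -16704/((-1/203*1/42436)) = -16704/(-1/8614508) = -16704*(-8614508) = 143896741632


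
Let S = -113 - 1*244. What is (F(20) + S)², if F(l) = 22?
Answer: 112225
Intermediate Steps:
S = -357 (S = -113 - 244 = -357)
(F(20) + S)² = (22 - 357)² = (-335)² = 112225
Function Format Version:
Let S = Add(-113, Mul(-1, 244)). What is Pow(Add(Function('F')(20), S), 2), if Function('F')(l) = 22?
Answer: 112225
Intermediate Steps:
S = -357 (S = Add(-113, -244) = -357)
Pow(Add(Function('F')(20), S), 2) = Pow(Add(22, -357), 2) = Pow(-335, 2) = 112225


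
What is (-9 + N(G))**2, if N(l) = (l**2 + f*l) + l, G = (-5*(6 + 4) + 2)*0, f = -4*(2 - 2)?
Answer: 81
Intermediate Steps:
f = 0 (f = -4*0 = 0)
G = 0 (G = (-5*10 + 2)*0 = (-50 + 2)*0 = -48*0 = 0)
N(l) = l + l**2 (N(l) = (l**2 + 0*l) + l = (l**2 + 0) + l = l**2 + l = l + l**2)
(-9 + N(G))**2 = (-9 + 0*(1 + 0))**2 = (-9 + 0*1)**2 = (-9 + 0)**2 = (-9)**2 = 81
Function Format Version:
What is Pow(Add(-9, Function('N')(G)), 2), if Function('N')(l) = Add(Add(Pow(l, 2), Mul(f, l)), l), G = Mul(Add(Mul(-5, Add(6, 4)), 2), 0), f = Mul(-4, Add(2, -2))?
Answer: 81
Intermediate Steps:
f = 0 (f = Mul(-4, 0) = 0)
G = 0 (G = Mul(Add(Mul(-5, 10), 2), 0) = Mul(Add(-50, 2), 0) = Mul(-48, 0) = 0)
Function('N')(l) = Add(l, Pow(l, 2)) (Function('N')(l) = Add(Add(Pow(l, 2), Mul(0, l)), l) = Add(Add(Pow(l, 2), 0), l) = Add(Pow(l, 2), l) = Add(l, Pow(l, 2)))
Pow(Add(-9, Function('N')(G)), 2) = Pow(Add(-9, Mul(0, Add(1, 0))), 2) = Pow(Add(-9, Mul(0, 1)), 2) = Pow(Add(-9, 0), 2) = Pow(-9, 2) = 81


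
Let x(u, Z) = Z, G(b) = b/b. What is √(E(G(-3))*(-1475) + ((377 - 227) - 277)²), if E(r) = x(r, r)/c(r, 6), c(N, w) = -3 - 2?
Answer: 2*√4106 ≈ 128.16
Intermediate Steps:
G(b) = 1
c(N, w) = -5
E(r) = -r/5 (E(r) = r/(-5) = r*(-⅕) = -r/5)
√(E(G(-3))*(-1475) + ((377 - 227) - 277)²) = √(-⅕*1*(-1475) + ((377 - 227) - 277)²) = √(-⅕*(-1475) + (150 - 277)²) = √(295 + (-127)²) = √(295 + 16129) = √16424 = 2*√4106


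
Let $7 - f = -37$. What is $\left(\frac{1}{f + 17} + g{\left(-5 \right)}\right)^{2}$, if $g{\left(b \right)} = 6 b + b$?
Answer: $\frac{4553956}{3721} \approx 1223.9$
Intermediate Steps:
$f = 44$ ($f = 7 - -37 = 7 + 37 = 44$)
$g{\left(b \right)} = 7 b$
$\left(\frac{1}{f + 17} + g{\left(-5 \right)}\right)^{2} = \left(\frac{1}{44 + 17} + 7 \left(-5\right)\right)^{2} = \left(\frac{1}{61} - 35\right)^{2} = \left(- \frac{2134}{61}\right)^{2} = \frac{4553956}{3721}$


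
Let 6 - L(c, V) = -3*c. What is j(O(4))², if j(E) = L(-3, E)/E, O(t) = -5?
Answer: 9/25 ≈ 0.36000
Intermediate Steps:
L(c, V) = 6 + 3*c (L(c, V) = 6 - (-3)*c = 6 + 3*c)
j(E) = -3/E (j(E) = (6 + 3*(-3))/E = (6 - 9)/E = -3/E)
j(O(4))² = (-3/(-5))² = (-3*(-⅕))² = (⅗)² = 9/25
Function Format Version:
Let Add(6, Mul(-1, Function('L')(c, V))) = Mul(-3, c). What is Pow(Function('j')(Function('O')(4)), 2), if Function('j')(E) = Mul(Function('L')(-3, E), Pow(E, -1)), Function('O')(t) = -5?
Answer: Rational(9, 25) ≈ 0.36000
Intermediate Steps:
Function('L')(c, V) = Add(6, Mul(3, c)) (Function('L')(c, V) = Add(6, Mul(-1, Mul(-3, c))) = Add(6, Mul(3, c)))
Function('j')(E) = Mul(-3, Pow(E, -1)) (Function('j')(E) = Mul(Add(6, Mul(3, -3)), Pow(E, -1)) = Mul(Add(6, -9), Pow(E, -1)) = Mul(-3, Pow(E, -1)))
Pow(Function('j')(Function('O')(4)), 2) = Pow(Mul(-3, Pow(-5, -1)), 2) = Pow(Mul(-3, Rational(-1, 5)), 2) = Pow(Rational(3, 5), 2) = Rational(9, 25)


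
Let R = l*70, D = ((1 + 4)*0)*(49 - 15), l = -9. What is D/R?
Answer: 0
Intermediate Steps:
D = 0 (D = (5*0)*34 = 0*34 = 0)
R = -630 (R = -9*70 = -630)
D/R = 0/(-630) = 0*(-1/630) = 0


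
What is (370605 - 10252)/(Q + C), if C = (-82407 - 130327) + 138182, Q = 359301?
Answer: 360353/284749 ≈ 1.2655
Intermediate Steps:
C = -74552 (C = -212734 + 138182 = -74552)
(370605 - 10252)/(Q + C) = (370605 - 10252)/(359301 - 74552) = 360353/284749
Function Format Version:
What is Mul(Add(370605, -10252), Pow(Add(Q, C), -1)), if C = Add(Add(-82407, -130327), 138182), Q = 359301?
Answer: Rational(360353, 284749) ≈ 1.2655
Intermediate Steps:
C = -74552 (C = Add(-212734, 138182) = -74552)
Mul(Add(370605, -10252), Pow(Add(Q, C), -1)) = Mul(Add(370605, -10252), Pow(Add(359301, -74552), -1)) = Mul(360353, Pow(284749, -1)) = Mul(360353, Rational(1, 284749)) = Rational(360353, 284749)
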